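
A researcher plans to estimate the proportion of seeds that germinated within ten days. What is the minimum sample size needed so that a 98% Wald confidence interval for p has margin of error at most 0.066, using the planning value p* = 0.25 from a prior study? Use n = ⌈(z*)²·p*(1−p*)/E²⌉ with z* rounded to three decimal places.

n = 233

For 98% confidence, z* = 2.326.
p*(1−p*) = 0.25·0.75 = 0.1875.
(z*)²·p*(1−p*)/E² = 5.410276·0.1875/0.004356 = 232.880.
Rounding up, n = 233.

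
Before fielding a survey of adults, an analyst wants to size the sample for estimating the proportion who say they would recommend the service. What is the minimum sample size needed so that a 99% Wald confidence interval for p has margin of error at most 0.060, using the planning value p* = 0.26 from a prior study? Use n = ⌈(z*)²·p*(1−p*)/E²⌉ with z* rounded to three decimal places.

z* = 2.576 at the 99% level.
p*(1−p*) = 0.1924.
(z*)²·p*(1−p*)/E² = 6.635776·0.1924/0.003600 = 354.645.
Rounding up, n = 355.

n = 355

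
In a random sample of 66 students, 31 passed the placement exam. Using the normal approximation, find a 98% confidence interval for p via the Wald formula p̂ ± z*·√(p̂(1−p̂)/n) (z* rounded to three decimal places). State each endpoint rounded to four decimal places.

(0.3268, 0.6126)

p̂ = 31/66 = 0.46970.
Standard error of p̂: √(0.249082/66) = √0.003773966 = 0.061433.
The 98% critical value is z* = 2.326.
Margin = 2.326·0.061433 = 0.14289.
So the interval runs from 0.3268 to 0.6126.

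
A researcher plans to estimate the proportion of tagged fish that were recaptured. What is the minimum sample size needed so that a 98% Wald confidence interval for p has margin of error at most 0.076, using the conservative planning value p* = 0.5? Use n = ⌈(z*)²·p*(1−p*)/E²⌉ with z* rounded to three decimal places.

n = 235

The 98% critical value is z* = 2.326.
p*(1−p*) = 0.2500.
Required n before rounding: 5.410276 × 0.2500 / 0.076² = 234.171.
Rounding up, n = 235.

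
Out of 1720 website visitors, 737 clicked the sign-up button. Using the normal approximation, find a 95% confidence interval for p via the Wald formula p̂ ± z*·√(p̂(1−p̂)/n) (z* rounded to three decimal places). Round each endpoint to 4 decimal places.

With x = 737 successes in n = 1720, p̂ = 0.42849.
SE = √(p̂(1−p̂)/n) = √(0.244886/1720) = 0.011932.
The 95% critical value is z* = 1.960.
Margin = 1.960·0.011932 = 0.02339.
CI: 0.42849 ± 0.02339 = (0.4051, 0.4519).

(0.4051, 0.4519)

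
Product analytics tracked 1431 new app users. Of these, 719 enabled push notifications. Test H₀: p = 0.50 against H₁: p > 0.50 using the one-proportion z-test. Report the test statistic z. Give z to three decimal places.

z = 0.185

Sample proportion p̂ = 719/1431 = 0.50245.
Under H₀, SE = √(p₀(1−p₀)/n) = √(0.50·0.50/1431) = √0.000174703 = 0.013218.
z = (p̂ − p₀)/SE = (0.50245 − 0.50)/0.013218 = 0.185.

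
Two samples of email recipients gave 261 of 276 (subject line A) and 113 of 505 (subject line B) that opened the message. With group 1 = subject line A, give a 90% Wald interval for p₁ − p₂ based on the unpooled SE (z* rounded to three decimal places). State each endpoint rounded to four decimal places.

p̂₁ = 0.94565, p̂₂ = 0.22376, so the observed difference is 0.72189.
SE = √(0.000186211 + 0.000343946) = √0.000530157 = 0.023025.
The 90% critical value is z* = 1.645. Margin = 1.645·0.023025 = 0.03788.
So the interval runs from 0.6840 to 0.7598.

(0.6840, 0.7598)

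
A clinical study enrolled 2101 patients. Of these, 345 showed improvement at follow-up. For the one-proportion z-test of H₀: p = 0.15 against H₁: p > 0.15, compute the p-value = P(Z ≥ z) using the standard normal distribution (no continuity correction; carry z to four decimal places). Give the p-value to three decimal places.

p-value = 0.034

The sample proportion is 345/2101 = 0.16421.
Under H₀, SE = √(p₀(1−p₀)/n) = √(0.15·0.85/2101) = √0.000060685 = 0.007790.
z = (p̂ − p₀)/SE = (345/2101 − 0.15)/0.007790 ≈ 1.8238.
From the standard normal, P(Z ≥ z) = 0.034.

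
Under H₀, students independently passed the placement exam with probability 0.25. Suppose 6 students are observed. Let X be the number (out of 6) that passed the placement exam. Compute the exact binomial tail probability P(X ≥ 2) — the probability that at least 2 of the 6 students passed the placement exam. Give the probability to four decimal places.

X is binomial with n = 6 and p = 0.25.
P(X ≥ 2) = Σ_{j=2}^{6} C(6,j)·0.25^j·0.75^{6−j}.
= 0.296631 + 0.131836 + 0.032959 + 0.004395 + 0.000244 = 0.4661.

P = 0.4661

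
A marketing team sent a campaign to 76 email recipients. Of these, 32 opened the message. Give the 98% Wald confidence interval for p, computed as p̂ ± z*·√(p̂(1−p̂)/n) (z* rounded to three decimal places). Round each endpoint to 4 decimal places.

(0.2893, 0.5528)

p̂ = 32/76 = 0.42105.
SE(p̂) = √(0.42105·0.57895/76) = 0.056634.
The 98% critical value is z* = 2.326.
Margin of error: 2.326 × 0.056634 = 0.13173.
So the interval runs from 0.2893 to 0.5528.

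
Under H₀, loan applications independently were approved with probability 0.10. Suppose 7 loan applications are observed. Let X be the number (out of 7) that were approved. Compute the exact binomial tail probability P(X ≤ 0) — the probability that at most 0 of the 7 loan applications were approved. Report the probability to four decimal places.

P = 0.4783

X is binomial with n = 7 and p = 0.10.
P(X ≤ 0) = C(7,0)·0.10^0·0.90^7.
= 0.478297 = 0.4783.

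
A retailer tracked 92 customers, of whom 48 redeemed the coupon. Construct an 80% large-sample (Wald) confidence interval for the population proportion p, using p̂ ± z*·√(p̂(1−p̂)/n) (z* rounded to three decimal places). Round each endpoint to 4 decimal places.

(0.4550, 0.5885)

Sample proportion p̂ = 48/92 = 0.52174.
SE(p̂) = √(0.52174·0.47826/92) = 0.052079.
The 80% critical value is z* = 1.282.
Margin of error: 1.282 × 0.052079 = 0.06677.
CI: 0.52174 ± 0.06677 = (0.4550, 0.5885).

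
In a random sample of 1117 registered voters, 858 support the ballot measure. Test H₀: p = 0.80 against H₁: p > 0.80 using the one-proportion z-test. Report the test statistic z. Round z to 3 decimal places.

Sample proportion p̂ = 858/1117 = 0.76813.
Null standard error: √(0.80·0.20/1117) = √0.000143241 = 0.011968.
z = (p̂ − p₀)/SE = (0.76813 − 0.80)/0.011968 = -2.663.

z = -2.663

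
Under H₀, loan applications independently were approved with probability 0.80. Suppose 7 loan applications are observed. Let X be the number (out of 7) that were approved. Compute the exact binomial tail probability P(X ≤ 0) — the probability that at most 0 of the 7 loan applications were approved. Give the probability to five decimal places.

X is binomial with n = 7 and p = 0.80.
P(X ≤ 0) = C(7,0)·0.80^0·0.20^7.
= 0.000013 = 0.00001.

P = 0.00001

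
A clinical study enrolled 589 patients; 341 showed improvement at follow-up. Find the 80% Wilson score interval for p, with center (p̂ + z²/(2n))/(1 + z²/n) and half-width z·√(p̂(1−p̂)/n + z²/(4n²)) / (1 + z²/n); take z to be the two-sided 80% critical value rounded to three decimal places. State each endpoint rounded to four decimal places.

Here p̂ = 341/589 = 0.57895 and z = 1.282 (z² = 1.643524).
Denominator 1 + z²/n = 1 + 1.643524/589 = 1.002790.
Adjusted center: (0.57895 + z²/(2n))/1.002790 = 0.57873.
Radicand: p̂(1−p̂)/n + z²/(4n²) = 0.000413866 + 0.000001184 = 0.000415050.
Half-width = z·√(radicand)/denom = 1.282·0.020373/1.002790 = 0.02605.
So the interval runs from 0.5527 to 0.6048.

(0.5527, 0.6048)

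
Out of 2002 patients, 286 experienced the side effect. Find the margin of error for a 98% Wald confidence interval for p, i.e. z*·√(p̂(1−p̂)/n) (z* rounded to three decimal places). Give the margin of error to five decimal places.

With x = 286 successes in n = 2002, p̂ = 0.14286.
Standard error of p̂: √(0.122449/2002) = √0.000061163 = 0.007821.
z* = 2.326 at the 98% level.
Margin of error = z*·SE = 2.326 × 0.007821 = 0.01819.

ME = 0.01819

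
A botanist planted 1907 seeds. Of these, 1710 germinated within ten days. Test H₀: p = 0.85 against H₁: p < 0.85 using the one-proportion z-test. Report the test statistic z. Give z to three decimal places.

z = 5.711

The sample proportion is 1710/1907 = 0.89670.
Null standard error: √(0.85·0.15/1907) = √0.000066859 = 0.008177.
z = (0.89670 − 0.85)/0.008177 = 0.04670/0.008177 = 5.711.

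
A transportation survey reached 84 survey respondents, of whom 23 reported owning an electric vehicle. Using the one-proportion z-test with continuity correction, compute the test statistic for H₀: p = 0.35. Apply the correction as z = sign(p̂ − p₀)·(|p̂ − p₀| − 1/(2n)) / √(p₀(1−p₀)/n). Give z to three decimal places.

p̂ = 23/84 = 0.27381. p̂ − p₀ = -0.076190.
Continuity correction 1/(2n) = 1/168 = 0.005952.
Corrected numerator: |-0.076190| − 0.005952 = 0.070238.
SE₀ = √(0.35·0.65/84) = 0.052042.
z = −0.070238/0.052042 = -1.350.

z = -1.350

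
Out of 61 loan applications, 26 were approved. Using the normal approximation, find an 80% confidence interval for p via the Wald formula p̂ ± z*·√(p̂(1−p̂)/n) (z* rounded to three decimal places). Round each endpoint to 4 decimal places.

(0.3451, 0.5074)

With x = 26 successes in n = 61, p̂ = 0.42623.
SE = √(p̂(1−p̂)/n) = √(0.244558/61) = 0.063318.
The 80% critical value is z* = 1.282.
Margin = 1.282·0.063318 = 0.08117.
CI: 0.42623 ± 0.08117 = (0.3451, 0.5074).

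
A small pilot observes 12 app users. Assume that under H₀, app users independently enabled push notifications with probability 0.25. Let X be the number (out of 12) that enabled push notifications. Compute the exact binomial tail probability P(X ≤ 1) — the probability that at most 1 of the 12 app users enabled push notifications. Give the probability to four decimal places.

P = 0.1584

X ~ Binomial(n=12, p=0.25).
P(X ≤ 1) = C(12,0)·0.25^0·0.75^12 + C(12,1)·0.25^1·0.75^11.
= 0.031676 + 0.126705 = 0.1584.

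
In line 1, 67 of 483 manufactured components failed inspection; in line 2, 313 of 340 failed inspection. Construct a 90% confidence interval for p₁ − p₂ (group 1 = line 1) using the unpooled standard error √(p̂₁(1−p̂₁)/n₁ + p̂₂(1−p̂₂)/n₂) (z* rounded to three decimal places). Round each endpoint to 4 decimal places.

(-0.8172, -0.7465)

p̂₁ = 67/483 = 0.13872, p̂₂ = 313/340 = 0.92059; p̂₁ − p̂₂ = -0.78187.
Unpooled SE = √(p̂₁(1−p̂₁)/n₁ + p̂₂(1−p̂₂)/n₂) = √(0.000247358 + 0.000215016) = 0.021503.
z* = 1.645 at the 90% level. Margin = 1.645·0.021503 = 0.03537.
So the interval runs from -0.8172 to -0.7465.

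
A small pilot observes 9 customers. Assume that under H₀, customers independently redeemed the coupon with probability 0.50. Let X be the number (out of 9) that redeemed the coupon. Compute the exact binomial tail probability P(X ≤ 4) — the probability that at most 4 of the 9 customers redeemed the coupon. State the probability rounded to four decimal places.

P = 0.5000

X ~ Binomial(n=9, p=0.50).
P(X ≤ 4) = Σ_{j=0}^{4} C(9,j)·0.50^j·0.50^{9−j}.
= 0.001953 + 0.017578 + 0.070312 + 0.164062 + 0.246094 = 0.5000.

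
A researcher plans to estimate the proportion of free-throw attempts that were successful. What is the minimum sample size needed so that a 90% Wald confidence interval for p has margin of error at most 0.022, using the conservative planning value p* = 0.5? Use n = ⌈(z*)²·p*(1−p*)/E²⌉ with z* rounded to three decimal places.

For 90% confidence, z* = 1.645.
p*(1−p*) = 0.2500.
Required n before rounding: 2.706025 × 0.2500 / 0.022² = 1397.740.
⌈1397.740⌉ = 1398.

n = 1398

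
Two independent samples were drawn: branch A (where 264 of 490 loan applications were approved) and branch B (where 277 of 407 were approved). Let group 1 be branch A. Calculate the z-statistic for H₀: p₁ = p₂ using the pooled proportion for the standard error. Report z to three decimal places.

p̂₁ = 264/490 = 0.53878, p̂₂ = 277/407 = 0.68059.
Pooled p̂ = (264+277)/(490+407) = 541/897 = 0.60312.
SE = √[p̂(1−p̂)(1/n₁+1/n₂)] = √[0.60312·0.39688·(1/490+1/407)] ≈ 0.032812.
z = -0.14181/0.032812 = -4.322.

z = -4.322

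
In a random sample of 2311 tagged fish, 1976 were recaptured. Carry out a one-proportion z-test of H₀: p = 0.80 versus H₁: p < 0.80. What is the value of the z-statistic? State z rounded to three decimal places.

z = 6.615

With x = 1976 successes in n = 2311, p̂ = 0.85504.
Under H₀, SE = √(p₀(1−p₀)/n) = √(0.80·0.20/2311) = √0.000069234 = 0.008321.
z = (0.85504 − 0.80)/0.008321 = 0.05504/0.008321 = 6.615.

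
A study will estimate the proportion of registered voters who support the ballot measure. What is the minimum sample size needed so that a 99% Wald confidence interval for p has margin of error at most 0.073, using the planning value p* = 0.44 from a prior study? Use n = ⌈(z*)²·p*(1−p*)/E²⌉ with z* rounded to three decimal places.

For 99% confidence, z* = 2.576.
p*(1−p*) = 0.2464.
(z*)²·p*(1−p*)/E² = 6.635776·0.2464/0.005329 = 306.822.
⌈306.822⌉ = 307.

n = 307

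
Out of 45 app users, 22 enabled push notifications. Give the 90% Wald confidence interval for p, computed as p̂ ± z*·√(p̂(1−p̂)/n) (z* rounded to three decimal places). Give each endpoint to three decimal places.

The sample proportion is 22/45 = 0.48889.
SE = √(p̂(1−p̂)/n) = √(0.249877/45) = 0.074517.
z* = 1.645 at the 90% level.
Margin of error: 1.645 × 0.074517 = 0.12258.
Interval: 0.48889 ± 0.12258 → (0.366, 0.611).

(0.366, 0.611)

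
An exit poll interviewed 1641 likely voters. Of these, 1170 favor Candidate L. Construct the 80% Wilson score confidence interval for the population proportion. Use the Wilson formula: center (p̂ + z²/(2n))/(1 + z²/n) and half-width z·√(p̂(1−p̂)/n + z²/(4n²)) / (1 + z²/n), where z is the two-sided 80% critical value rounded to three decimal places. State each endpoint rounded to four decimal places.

(0.6985, 0.7271)

Here p̂ = 1170/1641 = 0.71298 and z = 1.282 (z² = 1.643524).
1 + z²/n = 1.001002.
Center = (0.71298 + 0.000501)/1.001002 = 0.71277.
Radicand: p̂(1−p̂)/n + z²/(4n²) = 0.000124704 + 0.000000153 = 0.000124857.
Half-width = 1.282·√0.000124857/1.001002 = 0.01431.
CI: 0.71277 ± 0.01431 = (0.6985, 0.7271).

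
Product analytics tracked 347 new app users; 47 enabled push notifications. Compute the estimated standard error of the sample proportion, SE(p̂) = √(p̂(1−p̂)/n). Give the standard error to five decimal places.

With x = 47 successes in n = 347, p̂ = 0.13545.
p̂(1−p̂) = 0.117103.
SE = √(0.117103/347) = √0.000337473 = 0.01837.

SE = 0.01837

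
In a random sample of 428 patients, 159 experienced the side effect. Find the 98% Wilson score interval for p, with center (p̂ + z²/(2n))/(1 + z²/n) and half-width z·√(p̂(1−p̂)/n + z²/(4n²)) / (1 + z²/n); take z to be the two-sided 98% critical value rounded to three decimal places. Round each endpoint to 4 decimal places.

p̂ = 159/428 = 0.37150; z = 2.326, so z² = 5.410276.
Denominator 1 + z²/n = 1 + 5.410276/428 = 1.012641.
Adjusted center: (0.37150 + z²/(2n))/1.012641 = 0.37310.
Radicand: p̂(1−p̂)/n + z²/(4n²) = 0.000545529 + 0.000007384 = 0.000552913.
Half-width = z·√(radicand)/denom = 2.326·0.023514/1.012641 = 0.05401.
Interval: 0.37310 ± 0.05401 → (0.3191, 0.4271).

(0.3191, 0.4271)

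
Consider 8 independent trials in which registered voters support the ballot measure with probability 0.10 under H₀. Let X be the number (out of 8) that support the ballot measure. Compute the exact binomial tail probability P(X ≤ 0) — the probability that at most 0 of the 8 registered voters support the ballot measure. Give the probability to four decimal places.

X ~ Binomial(n=8, p=0.10).
P(X ≤ 0) = C(8,0)·0.10^0·0.90^8.
= 0.430467 = 0.4305.

P = 0.4305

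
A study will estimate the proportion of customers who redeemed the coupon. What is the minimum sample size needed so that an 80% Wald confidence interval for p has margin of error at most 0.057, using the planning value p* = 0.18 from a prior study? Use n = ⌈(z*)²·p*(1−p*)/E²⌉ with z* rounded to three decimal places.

n = 75

For 80% confidence, z* = 1.282.
p*(1−p*) = 0.18·0.82 = 0.1476.
(z*)²·p*(1−p*)/E² = 1.643524·0.1476/0.003249 = 74.664.
⌈74.664⌉ = 75.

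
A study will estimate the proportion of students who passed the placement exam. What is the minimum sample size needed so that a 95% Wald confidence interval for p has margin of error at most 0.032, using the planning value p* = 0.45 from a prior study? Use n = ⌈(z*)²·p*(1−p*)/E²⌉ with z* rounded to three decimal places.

For 95% confidence, z* = 1.960.
p*(1−p*) = 0.2475.
(z*)²·p*(1−p*)/E² = 3.841600·0.2475/0.001024 = 928.512.
Rounding up, n = 929.

n = 929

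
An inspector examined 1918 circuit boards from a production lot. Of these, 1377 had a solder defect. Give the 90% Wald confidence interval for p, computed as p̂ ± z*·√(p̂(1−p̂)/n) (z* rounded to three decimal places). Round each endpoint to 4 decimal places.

(0.7010, 0.7348)

p̂ = 1377/1918 = 0.71794.
SE(p̂) = √(0.71794·0.28206/1918) = 0.010275.
z* = 1.645 at the 90% level.
Margin of error: 1.645 × 0.010275 = 0.01690.
CI: 0.71794 ± 0.01690 = (0.7010, 0.7348).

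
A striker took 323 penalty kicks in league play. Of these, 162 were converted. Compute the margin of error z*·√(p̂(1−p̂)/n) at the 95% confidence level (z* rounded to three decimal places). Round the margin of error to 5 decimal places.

ME = 0.05453

Sample proportion p̂ = 162/323 = 0.50155.
SE = √(p̂(1−p̂)/n) = √(0.249998/323) = 0.027821.
The 95% critical value is z* = 1.960.
ME = 1.960·0.027821 = 0.05453.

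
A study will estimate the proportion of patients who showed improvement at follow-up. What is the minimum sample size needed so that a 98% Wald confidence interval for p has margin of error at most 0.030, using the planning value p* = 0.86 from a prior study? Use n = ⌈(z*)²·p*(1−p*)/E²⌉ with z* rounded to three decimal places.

n = 724

z* = 2.326 at the 98% level.
p*(1−p*) = 0.1204.
(z*)²·p*(1−p*)/E² = 5.410276·0.1204/0.000900 = 723.775.
⌈723.775⌉ = 724.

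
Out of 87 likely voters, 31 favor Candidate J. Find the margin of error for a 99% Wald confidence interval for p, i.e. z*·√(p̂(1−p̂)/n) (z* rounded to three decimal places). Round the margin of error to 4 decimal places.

ME = 0.1323

p̂ = 31/87 = 0.35632.
SE(p̂) = √(0.35632·0.64368/87) = 0.051345.
For 99% confidence, z* = 2.576.
So ME = 0.1323.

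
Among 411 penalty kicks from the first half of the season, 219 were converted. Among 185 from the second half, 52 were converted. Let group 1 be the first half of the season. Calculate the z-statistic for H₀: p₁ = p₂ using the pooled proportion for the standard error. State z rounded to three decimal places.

Sample proportions: p̂₁ = 219/411 = 0.53285 and p̂₂ = 52/185 = 0.28108.
Pooled p̂ = (219+52)/(411+185) = 271/596 = 0.45470.
SE = √[p̂(1−p̂)(1/n₁+1/n₂)] = √[0.45470·0.54530·(1/411+1/185)] ≈ 0.044086.
z = (p̂₁ − p̂₂)/SE = (0.53285 − 0.28108)/0.044086 = 0.25177/0.044086 = 5.711.

z = 5.711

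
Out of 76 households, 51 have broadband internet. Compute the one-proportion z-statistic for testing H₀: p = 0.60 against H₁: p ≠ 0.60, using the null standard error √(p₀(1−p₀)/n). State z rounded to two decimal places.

z = 1.26

With x = 51 successes in n = 76, p̂ = 0.67105.
Under H₀, SE = √(p₀(1−p₀)/n) = √(0.60·0.40/76) = √0.003157895 = 0.056195.
z = (p̂ − p₀)/SE = (0.67105 − 0.60)/0.056195 = 1.26.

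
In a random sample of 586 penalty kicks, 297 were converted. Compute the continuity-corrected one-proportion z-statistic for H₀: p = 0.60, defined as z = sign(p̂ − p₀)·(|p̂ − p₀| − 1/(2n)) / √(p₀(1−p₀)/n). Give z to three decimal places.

Sample proportion p̂ = 297/586 = 0.50683. p̂ − p₀ = -0.093174.
1/(2n) = 0.000853.
Corrected numerator: |-0.093174| − 0.000853 = 0.092321.
Under H₀, SE = √(p₀(1−p₀)/n) = √(0.60·0.40/586) = √0.000409556 = 0.020237.
z = −0.092321/0.020237 = -4.562.

z = -4.562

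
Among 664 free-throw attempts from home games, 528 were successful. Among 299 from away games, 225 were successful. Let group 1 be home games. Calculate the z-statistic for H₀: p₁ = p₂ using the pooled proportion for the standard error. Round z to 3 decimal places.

z = 1.484

Sample proportions: p̂₁ = 528/664 = 0.79518 and p̂₂ = 225/299 = 0.75251.
Pooled p̂ = (528+225)/(664+299) = 753/963 = 0.78193.
Pooled SE = √[0.1705146·0.00485051] ≈ 0.028759.
z = 0.04267/0.028759 = 1.484.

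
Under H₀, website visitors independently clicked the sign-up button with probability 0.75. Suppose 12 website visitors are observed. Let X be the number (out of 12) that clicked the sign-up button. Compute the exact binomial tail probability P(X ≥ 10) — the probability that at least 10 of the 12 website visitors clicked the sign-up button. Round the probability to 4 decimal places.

P = 0.3907

X ~ Binomial(n=12, p=0.75).
P(X ≥ 10) = C(12,10)·0.75^10·0.25^2 + C(12,11)·0.75^11·0.25^1 + C(12,12)·0.75^12·0.25^0.
= 0.232293 + 0.126705 + 0.031676 = 0.3907.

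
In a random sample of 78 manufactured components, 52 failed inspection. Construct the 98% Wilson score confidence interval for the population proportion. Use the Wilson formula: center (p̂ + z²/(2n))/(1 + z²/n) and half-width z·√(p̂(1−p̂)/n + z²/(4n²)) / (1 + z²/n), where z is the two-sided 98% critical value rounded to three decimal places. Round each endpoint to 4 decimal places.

Here p̂ = 52/78 = 0.66667 and z = 2.326 (z² = 5.410276).
Denominator 1 + z²/n = 1 + 5.410276/78 = 1.069363.
Center = (0.66667 + 0.034681)/1.069363 = 0.65586.
Radicand: p̂(1−p̂)/n + z²/(4n²) = 0.002849003 + 0.000222316 = 0.003071319.
Half-width = 2.326·√0.003071319/1.069363 = 0.12054.
Interval: 0.65586 ± 0.12054 → (0.5353, 0.7764).

(0.5353, 0.7764)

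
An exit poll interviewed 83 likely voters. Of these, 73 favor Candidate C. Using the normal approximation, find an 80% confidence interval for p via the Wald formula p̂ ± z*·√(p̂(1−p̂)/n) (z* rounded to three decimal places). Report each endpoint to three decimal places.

(0.834, 0.925)

With x = 73 successes in n = 83, p̂ = 0.87952.
SE(p̂) = √(0.87952·0.12048/83) = 0.035731.
z* = 1.282 at the 80% level.
Margin of error: 1.282 × 0.035731 = 0.04581.
Interval: 0.87952 ± 0.04581 → (0.834, 0.925).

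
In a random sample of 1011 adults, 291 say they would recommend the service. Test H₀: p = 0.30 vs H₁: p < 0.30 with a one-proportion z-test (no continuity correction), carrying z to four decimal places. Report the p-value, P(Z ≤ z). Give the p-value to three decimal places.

The sample proportion is 291/1011 = 0.28783.
Null standard error: √(0.30·0.70/1011) = √0.000207715 = 0.014412.
Test statistic (full precision, shown to 4 dp): z = (291/1011 − 0.30)/SE₀ ≈ -0.8442.
From the standard normal, P(Z ≤ z) = 0.199.

p-value = 0.199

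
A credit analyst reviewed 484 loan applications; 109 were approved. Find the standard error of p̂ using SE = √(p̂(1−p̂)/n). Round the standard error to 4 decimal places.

The sample proportion is 109/484 = 0.22521.
p̂(1−p̂) = 0.22521·0.77479 = 0.174490.
Dividing by n and taking the root: √0.000360517 = 0.0190.

SE = 0.0190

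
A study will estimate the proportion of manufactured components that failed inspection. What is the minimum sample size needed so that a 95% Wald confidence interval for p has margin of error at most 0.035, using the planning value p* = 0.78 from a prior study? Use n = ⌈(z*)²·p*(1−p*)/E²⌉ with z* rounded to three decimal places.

The 95% critical value is z* = 1.960.
p*(1−p*) = 0.1716.
(z*)²·p*(1−p*)/E² = 3.841600·0.1716/0.001225 = 538.138.
Rounding up, n = 539.

n = 539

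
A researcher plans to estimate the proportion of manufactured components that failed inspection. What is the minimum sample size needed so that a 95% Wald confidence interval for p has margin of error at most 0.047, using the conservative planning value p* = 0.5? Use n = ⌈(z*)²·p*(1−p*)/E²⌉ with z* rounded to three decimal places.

z* = 1.960 at the 95% level.
p*(1−p*) = 0.2500.
(z*)²·p*(1−p*)/E² = 3.841600·0.2500/0.002209 = 434.767.
⌈434.767⌉ = 435.

n = 435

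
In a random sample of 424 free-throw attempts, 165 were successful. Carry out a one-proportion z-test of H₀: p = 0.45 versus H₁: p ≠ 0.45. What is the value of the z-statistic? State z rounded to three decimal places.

p̂ = 165/424 = 0.38915.
Null standard error: √(0.45·0.55/424) = √0.000583726 = 0.024160.
Test statistic: z = -0.06085/0.024160 = -2.519.

z = -2.519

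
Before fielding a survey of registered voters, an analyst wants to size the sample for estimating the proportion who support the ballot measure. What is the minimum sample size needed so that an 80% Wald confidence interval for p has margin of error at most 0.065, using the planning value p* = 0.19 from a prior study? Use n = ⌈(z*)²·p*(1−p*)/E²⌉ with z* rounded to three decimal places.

n = 60

The 80% critical value is z* = 1.282.
p*(1−p*) = 0.19·0.81 = 0.1539.
Required n before rounding: 1.643524 × 0.1539 / 0.065² = 59.867.
Rounding up, n = 60.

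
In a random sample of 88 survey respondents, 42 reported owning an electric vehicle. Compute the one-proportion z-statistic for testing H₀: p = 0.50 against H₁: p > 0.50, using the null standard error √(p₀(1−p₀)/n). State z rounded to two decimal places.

The sample proportion is 42/88 = 0.47727.
SE₀ = √(0.50·0.50/88) = 0.053300.
Test statistic: z = -0.02273/0.053300 = -0.43.

z = -0.43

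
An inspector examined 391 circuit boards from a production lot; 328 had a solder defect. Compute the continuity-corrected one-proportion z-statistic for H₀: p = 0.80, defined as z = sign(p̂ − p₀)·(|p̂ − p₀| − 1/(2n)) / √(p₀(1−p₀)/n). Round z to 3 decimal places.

z = 1.859

The sample proportion is 328/391 = 0.83887. p̂ − p₀ = 0.038875.
1/(2n) = 0.001279.
Corrected numerator: |0.038875| − 0.001279 = 0.037596.
Under H₀, SE = √(p₀(1−p₀)/n) = √(0.80·0.20/391) = √0.000409207 = 0.020229.
z = (+)0.037596/0.020229 = 1.859.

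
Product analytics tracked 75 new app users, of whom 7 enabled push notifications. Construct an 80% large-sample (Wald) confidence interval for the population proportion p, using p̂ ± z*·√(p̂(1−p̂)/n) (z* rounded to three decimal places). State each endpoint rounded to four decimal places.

With x = 7 successes in n = 75, p̂ = 0.09333.
Standard error of p̂: √(0.084622/75) = √0.001128296 = 0.033590.
z* = 1.282 at the 80% level.
Margin = 1.282·0.033590 = 0.04306.
CI: 0.09333 ± 0.04306 = (0.0503, 0.1364).

(0.0503, 0.1364)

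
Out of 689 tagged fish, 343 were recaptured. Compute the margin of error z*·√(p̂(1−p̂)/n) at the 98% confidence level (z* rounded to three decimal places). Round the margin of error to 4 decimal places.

The sample proportion is 343/689 = 0.49782.
SE = √(p̂(1−p̂)/n) = √(0.249995/689) = 0.019048.
The 98% critical value is z* = 2.326.
ME = 2.326·0.019048 = 0.0443.

ME = 0.0443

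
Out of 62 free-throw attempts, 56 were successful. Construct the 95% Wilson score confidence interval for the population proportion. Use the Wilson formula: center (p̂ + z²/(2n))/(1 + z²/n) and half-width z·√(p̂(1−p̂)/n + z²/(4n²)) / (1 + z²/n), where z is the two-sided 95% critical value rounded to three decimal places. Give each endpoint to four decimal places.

(0.8045, 0.9549)

p̂ = 56/62 = 0.90323; z = 1.960, so z² = 3.841600.
Denominator 1 + z²/n = 1 + 3.841600/62 = 1.061961.
Adjusted center: (0.90323 + z²/(2n))/1.061961 = 0.87970.
Radicand: p̂(1−p̂)/n + z²/(4n²) = 0.001409822 + 0.000249844 = 0.001659666.
Half-width = z·√(radicand)/denom = 1.960·0.040739/1.061961 = 0.07519.
So the interval runs from 0.8045 to 0.9549.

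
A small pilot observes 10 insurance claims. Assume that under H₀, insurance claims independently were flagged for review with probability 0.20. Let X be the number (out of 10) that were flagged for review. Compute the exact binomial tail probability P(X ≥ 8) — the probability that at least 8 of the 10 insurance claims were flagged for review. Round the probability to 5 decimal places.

X ~ Binomial(n=10, p=0.20).
P(X ≥ 8) = C(10,8)·0.20^8·0.80^2 + C(10,9)·0.20^9·0.80^1 + C(10,10)·0.20^10·0.80^0.
= 0.000074 + 0.000004 + 0.000000 = 0.00008.

P = 0.00008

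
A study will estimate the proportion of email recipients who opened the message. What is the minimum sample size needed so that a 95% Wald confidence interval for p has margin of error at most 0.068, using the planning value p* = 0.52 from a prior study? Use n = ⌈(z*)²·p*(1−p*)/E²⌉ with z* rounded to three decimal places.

n = 208

The 95% critical value is z* = 1.960.
p*(1−p*) = 0.52·0.48 = 0.2496.
(z*)²·p*(1−p*)/E² = 3.841600·0.2496/0.004624 = 207.367.
⌈207.367⌉ = 208.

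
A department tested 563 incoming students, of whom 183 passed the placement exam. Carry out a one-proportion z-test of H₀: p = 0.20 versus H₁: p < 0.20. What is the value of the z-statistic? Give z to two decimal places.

z = 7.42

Sample proportion p̂ = 183/563 = 0.32504.
SE₀ = √(0.20·0.80/563) = 0.016858.
Test statistic: z = 0.12504/0.016858 = 7.42.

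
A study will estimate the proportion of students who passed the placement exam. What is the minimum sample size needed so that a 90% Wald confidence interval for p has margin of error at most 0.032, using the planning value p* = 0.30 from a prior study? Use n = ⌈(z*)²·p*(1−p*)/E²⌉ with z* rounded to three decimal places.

z* = 1.645 at the 90% level.
p*(1−p*) = 0.2100.
(z*)²·p*(1−p*)/E² = 2.706025·0.2100/0.001024 = 554.947.
⌈554.947⌉ = 555.

n = 555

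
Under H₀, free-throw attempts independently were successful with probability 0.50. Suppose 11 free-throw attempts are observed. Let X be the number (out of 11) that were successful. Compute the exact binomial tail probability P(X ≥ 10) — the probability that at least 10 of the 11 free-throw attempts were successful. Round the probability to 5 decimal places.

X ~ Binomial(n=11, p=0.50).
P(X ≥ 10) = C(11,10)·0.50^10·0.50^1 + C(11,11)·0.50^11·0.50^0.
= 0.005371 + 0.000488 = 0.00586.

P = 0.00586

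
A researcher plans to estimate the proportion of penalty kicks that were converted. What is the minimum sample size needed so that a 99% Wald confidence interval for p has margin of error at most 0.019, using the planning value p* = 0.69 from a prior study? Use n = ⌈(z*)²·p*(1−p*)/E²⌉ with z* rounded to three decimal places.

n = 3932

z* = 2.576 at the 99% level.
p*(1−p*) = 0.2139.
Required n before rounding: 6.635776 × 0.2139 / 0.019² = 3931.835.
⌈3931.835⌉ = 3932.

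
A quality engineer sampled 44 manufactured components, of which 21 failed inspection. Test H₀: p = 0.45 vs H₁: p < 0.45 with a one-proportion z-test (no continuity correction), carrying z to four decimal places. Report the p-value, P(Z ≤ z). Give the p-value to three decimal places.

Sample proportion p̂ = 21/44 = 0.47727.
Under H₀, SE = √(p₀(1−p₀)/n) = √(0.45·0.55/44) = √0.005625000 = 0.075000.
Test statistic (full precision, shown to 4 dp): z = (21/44 − 0.45)/SE₀ ≈ 0.3636.
p-value = P(Z ≤ z) with z = 0.3636 → 0.642.

p-value = 0.642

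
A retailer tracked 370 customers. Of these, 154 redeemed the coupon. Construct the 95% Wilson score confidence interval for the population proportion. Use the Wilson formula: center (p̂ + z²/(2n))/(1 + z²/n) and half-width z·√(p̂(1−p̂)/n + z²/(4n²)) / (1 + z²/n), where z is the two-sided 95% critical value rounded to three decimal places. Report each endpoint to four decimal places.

Here p̂ = 154/370 = 0.41622 and z = 1.960 (z² = 3.841600).
Denominator 1 + z²/n = 1 + 3.841600/370 = 1.010383.
Center = (0.41622 + 0.005191)/1.010383 = 0.41708.
Radicand: p̂(1−p̂)/n + z²/(4n²) = 0.000656703 + 0.000007015 = 0.000663718.
Half-width = z·√(radicand)/denom = 1.960·0.025763/1.010383 = 0.04998.
CI: 0.41708 ± 0.04998 = (0.3671, 0.4671).

(0.3671, 0.4671)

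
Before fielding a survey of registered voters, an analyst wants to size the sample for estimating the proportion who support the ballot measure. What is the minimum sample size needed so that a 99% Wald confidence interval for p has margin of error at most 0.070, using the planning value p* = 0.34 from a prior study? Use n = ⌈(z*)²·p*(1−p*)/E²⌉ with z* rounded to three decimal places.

n = 304

For 99% confidence, z* = 2.576.
p*(1−p*) = 0.34·0.66 = 0.2244.
(z*)²·p*(1−p*)/E² = 6.635776·0.2244/0.004900 = 303.891.
Rounding up, n = 304.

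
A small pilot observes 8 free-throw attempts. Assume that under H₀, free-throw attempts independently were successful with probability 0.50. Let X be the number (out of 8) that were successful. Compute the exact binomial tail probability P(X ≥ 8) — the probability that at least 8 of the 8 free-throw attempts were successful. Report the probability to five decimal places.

P = 0.00391

X is binomial with n = 8 and p = 0.50.
P(X ≥ 8) = C(8,8)·0.50^8·0.50^0.
= 0.003906 = 0.00391.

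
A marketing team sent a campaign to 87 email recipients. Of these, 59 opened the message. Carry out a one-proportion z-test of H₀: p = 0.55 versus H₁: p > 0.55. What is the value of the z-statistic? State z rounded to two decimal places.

z = 2.40

The sample proportion is 59/87 = 0.67816.
Under H₀, SE = √(p₀(1−p₀)/n) = √(0.55·0.45/87) = √0.002844828 = 0.053337.
z = (0.67816 − 0.55)/0.053337 = 0.12816/0.053337 = 2.40.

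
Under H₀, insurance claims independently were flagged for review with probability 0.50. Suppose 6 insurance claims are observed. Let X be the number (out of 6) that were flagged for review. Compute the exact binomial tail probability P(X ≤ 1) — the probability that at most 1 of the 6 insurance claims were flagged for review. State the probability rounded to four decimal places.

P = 0.1094

X is binomial with n = 6 and p = 0.50.
P(X ≤ 1) = C(6,0)·0.50^0·0.50^6 + C(6,1)·0.50^1·0.50^5.
= 0.015625 + 0.093750 = 0.1094.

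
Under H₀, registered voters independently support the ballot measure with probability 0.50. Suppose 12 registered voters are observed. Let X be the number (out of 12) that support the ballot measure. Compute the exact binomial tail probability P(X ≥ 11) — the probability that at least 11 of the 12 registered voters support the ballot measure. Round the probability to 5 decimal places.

X is binomial with n = 12 and p = 0.50.
P(X ≥ 11) = C(12,11)·0.50^11·0.50^1 + C(12,12)·0.50^12·0.50^0.
= 0.002930 + 0.000244 = 0.00317.

P = 0.00317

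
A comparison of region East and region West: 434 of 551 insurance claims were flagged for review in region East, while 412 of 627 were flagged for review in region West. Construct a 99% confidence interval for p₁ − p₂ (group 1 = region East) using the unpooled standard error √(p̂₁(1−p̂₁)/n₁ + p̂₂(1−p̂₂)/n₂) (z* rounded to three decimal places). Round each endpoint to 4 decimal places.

(0.0642, 0.1969)

p̂₁ = 0.78766, p̂₂ = 0.65710, so the observed difference is 0.13056.
SE = √(0.000303543 + 0.000359363) = √0.000662906 = 0.025747.
For 99% confidence, z* = 2.576. Margin of error = 0.06632.
CI: 0.13056 ± 0.06632 = (0.0642, 0.1969).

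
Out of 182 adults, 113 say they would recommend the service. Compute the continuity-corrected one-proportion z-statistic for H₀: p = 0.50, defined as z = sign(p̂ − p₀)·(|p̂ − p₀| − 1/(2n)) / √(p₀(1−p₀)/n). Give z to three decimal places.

With x = 113 successes in n = 182, p̂ = 0.62088. p̂ − p₀ = 0.120879.
Continuity correction 1/(2n) = 1/364 = 0.002747.
Corrected numerator: |0.120879| − 0.002747 = 0.118132.
SE₀ = √(0.50·0.50/182) = 0.037062.
z = (+)0.118132/0.037062 = 3.187.

z = 3.187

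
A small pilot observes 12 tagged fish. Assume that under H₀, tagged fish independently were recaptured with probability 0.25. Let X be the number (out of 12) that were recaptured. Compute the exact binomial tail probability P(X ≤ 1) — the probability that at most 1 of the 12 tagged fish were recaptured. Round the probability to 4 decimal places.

P = 0.1584

X is binomial with n = 12 and p = 0.25.
P(X ≤ 1) = C(12,0)·0.25^0·0.75^12 + C(12,1)·0.25^1·0.75^11.
= 0.031676 + 0.126705 = 0.1584.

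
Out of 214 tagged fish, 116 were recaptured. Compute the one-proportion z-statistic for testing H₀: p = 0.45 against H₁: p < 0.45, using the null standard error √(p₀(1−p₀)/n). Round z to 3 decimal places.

z = 2.707

The sample proportion is 116/214 = 0.54206.
SE₀ = √(0.45·0.55/214) = 0.034008.
Test statistic: z = 0.09206/0.034008 = 2.707.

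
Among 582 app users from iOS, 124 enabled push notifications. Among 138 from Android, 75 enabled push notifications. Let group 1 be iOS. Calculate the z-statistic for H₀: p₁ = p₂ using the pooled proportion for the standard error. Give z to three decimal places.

p̂₁ = 124/582 = 0.21306, p̂₂ = 75/138 = 0.54348.
Pooling: p̂ = 199/720 = 0.27639.
Pooled SE = √[0.1999981·0.00896459] ≈ 0.042343.
z = -0.33042/0.042343 = -7.803.

z = -7.803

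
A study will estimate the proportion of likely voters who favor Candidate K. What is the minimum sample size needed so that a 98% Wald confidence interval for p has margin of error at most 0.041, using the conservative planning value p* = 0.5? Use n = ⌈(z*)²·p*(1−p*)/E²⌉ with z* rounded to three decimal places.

z* = 2.326 at the 98% level.
p*(1−p*) = 0.50·0.50 = 0.2500.
(z*)²·p*(1−p*)/E² = 5.410276·0.2500/0.001681 = 804.622.
Rounding up, n = 805.

n = 805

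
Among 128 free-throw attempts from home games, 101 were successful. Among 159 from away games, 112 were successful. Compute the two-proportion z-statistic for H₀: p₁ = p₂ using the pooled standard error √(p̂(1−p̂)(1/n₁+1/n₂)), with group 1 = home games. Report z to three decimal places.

Sample proportions: p̂₁ = 101/128 = 0.78906 and p̂₂ = 112/159 = 0.70440.
Pooling: p̂ = 213/287 = 0.74216.
SE = √[p̂(1−p̂)(1/n₁+1/n₂)] = √[0.74216·0.25784·(1/128+1/159)] ≈ 0.051947.
z = 0.08466/0.051947 = 1.630.

z = 1.630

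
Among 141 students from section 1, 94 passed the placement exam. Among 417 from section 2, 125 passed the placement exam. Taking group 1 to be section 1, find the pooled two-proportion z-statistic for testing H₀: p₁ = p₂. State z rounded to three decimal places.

z = 7.713

Sample proportions: p̂₁ = 94/141 = 0.66667 and p̂₂ = 125/417 = 0.29976.
Pooled p̂ = (94+125)/(141+417) = 219/558 = 0.39247.
SE = √[p̂(1−p̂)(1/n₁+1/n₂)] = √[0.39247·0.60753·(1/141+1/417)] ≈ 0.047569.
z = 0.36691/0.047569 = 7.713.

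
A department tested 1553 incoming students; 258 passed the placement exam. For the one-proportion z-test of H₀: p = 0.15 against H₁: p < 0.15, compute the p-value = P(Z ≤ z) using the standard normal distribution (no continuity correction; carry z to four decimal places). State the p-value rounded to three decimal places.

p-value = 0.962

With x = 258 successes in n = 1553, p̂ = 0.16613.
Under H₀, SE = √(p₀(1−p₀)/n) = √(0.15·0.85/1553) = √0.000082099 = 0.009061.
z = (p̂ − p₀)/SE = (258/1553 − 0.15)/0.009061 ≈ 1.7802.
p-value = P(Z ≤ z) with z = 1.7802 → 0.962.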